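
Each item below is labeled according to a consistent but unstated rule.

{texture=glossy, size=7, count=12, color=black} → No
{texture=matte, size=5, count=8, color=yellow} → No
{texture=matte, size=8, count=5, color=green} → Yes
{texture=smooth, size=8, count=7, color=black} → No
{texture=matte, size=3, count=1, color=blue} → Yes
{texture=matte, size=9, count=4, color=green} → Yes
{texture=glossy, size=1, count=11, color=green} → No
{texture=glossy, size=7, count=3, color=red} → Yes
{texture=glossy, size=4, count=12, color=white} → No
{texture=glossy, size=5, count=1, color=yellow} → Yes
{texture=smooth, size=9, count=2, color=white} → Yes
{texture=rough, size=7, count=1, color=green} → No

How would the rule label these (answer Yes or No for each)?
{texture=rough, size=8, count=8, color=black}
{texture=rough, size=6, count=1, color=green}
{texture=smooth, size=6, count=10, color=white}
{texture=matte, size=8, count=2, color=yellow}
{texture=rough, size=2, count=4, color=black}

The pattern is that an item is 'Yes' exactly when: texture is not rough AND count ≤ 5.

No, No, No, Yes, No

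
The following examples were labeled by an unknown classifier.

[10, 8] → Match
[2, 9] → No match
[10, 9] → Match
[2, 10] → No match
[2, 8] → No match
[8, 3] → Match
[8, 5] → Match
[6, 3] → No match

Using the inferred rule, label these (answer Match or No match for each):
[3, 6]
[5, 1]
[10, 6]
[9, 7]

'Match' ⟺ first ≥ 8.

No match, No match, Match, Match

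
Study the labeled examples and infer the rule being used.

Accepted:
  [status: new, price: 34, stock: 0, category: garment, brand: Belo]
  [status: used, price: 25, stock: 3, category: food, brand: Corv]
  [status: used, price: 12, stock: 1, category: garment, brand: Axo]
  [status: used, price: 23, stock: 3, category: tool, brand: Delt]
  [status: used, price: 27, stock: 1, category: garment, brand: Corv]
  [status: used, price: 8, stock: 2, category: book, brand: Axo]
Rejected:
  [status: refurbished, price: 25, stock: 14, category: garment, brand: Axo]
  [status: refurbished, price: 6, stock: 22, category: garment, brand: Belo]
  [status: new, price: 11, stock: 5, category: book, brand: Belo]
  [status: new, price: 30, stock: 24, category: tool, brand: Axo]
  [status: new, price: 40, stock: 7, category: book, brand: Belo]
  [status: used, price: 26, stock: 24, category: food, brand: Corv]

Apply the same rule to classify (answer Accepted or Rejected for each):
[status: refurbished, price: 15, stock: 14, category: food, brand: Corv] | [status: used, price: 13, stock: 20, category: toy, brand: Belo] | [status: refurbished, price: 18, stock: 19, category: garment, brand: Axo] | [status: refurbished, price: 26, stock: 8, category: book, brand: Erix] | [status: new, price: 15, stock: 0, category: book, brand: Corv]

Rejected, Rejected, Rejected, Rejected, Accepted

'Accepted' ⟺ stock ≤ 3.
[status: refurbished, price: 15, stock: 14, category: food, brand: Corv]: stock = 14, does not pass → Rejected.
[status: used, price: 13, stock: 20, category: toy, brand: Belo]: stock = 20, does not pass → Rejected.
[status: refurbished, price: 18, stock: 19, category: garment, brand: Axo]: stock = 19, does not pass → Rejected.
[status: refurbished, price: 26, stock: 8, category: book, brand: Erix]: stock = 8, does not pass → Rejected.
[status: new, price: 15, stock: 0, category: book, brand: Corv]: stock = 0, passes → Accepted.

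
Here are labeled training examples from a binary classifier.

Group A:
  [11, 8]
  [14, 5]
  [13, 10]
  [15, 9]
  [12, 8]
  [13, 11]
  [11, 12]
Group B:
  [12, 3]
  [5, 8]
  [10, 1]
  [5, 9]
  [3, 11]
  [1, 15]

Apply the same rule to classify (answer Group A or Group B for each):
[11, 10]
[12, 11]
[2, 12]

Group A, Group A, Group B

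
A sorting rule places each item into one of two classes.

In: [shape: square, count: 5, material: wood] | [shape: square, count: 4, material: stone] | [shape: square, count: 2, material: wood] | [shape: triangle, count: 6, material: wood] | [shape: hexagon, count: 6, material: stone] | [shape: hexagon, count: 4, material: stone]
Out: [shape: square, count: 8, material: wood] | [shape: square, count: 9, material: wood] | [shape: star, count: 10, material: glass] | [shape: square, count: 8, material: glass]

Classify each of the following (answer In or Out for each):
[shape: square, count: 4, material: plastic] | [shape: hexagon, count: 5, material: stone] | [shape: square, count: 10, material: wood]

The classifier is using: count ≤ 6.
In: [shape: square, count: 4, material: plastic], since count = 4.
In: [shape: hexagon, count: 5, material: stone], since count = 5.
Out: [shape: square, count: 10, material: wood], since count = 10.

In, In, Out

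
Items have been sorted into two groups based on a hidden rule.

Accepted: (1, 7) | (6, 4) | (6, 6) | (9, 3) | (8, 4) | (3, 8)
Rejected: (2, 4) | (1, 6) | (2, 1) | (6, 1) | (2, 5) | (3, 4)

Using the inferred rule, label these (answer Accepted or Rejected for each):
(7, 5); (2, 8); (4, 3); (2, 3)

Accepted, Accepted, Rejected, Rejected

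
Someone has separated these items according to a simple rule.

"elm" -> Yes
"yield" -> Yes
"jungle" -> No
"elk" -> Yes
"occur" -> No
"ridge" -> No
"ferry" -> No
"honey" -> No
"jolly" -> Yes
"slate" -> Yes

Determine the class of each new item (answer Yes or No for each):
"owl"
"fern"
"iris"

Yes, No, No

The rule appears to be: odd length AND contains 'l'.
Yes: "owl", since length 3, has 'l'.
No: "fern", since length 4, no 'l'.
No: "iris", since length 4, no 'l'.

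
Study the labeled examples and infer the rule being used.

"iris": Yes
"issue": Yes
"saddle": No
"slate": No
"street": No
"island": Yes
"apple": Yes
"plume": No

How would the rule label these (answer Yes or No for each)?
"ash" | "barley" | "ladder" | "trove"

Yes, No, No, No

Looking at the examples, the only property every 'Yes' case has and every 'No' case lacks is: starts with a vowel.
"ash" — starts with 'a', hence Yes. "barley" — starts with 'b', hence No. "ladder" — starts with 'l', hence No. "trove" — starts with 't', hence No.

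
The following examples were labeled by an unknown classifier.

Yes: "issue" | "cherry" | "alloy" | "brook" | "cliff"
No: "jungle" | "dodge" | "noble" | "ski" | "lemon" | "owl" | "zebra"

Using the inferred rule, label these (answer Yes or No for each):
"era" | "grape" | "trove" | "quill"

Looking at the examples, the only property every 'Yes' case has and every 'No' case lacks is: has a double letter.
"era" — no doubled letter, hence No.
"grape" — no doubled letter, hence No.
"trove" — no doubled letter, hence No.
"quill" — 'll' doubled, hence Yes.

No, No, No, Yes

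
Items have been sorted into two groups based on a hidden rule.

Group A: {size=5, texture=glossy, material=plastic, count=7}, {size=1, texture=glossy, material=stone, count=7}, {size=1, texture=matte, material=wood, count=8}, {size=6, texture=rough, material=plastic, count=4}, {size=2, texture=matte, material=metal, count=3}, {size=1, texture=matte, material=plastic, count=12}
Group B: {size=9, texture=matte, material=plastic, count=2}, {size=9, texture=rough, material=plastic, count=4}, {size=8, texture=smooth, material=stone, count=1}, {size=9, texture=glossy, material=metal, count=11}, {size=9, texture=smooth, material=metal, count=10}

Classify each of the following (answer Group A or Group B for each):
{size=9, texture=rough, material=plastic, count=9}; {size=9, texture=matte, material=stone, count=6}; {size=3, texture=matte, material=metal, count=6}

Group B, Group B, Group A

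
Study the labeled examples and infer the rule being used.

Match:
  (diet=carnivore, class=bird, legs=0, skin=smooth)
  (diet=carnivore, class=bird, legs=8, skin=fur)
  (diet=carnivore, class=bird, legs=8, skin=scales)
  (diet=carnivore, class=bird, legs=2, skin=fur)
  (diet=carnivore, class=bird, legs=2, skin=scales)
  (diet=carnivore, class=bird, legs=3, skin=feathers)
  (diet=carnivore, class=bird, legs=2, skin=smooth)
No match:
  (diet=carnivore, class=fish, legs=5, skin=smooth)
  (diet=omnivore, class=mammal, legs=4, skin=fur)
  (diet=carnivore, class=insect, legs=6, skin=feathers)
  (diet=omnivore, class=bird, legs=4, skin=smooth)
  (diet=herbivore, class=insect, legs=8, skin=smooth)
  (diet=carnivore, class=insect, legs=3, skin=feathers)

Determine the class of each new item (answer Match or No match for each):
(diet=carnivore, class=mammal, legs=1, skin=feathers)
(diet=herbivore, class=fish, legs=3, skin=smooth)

No match, No match

A rule that fits every label: diet is carnivore AND class is bird — true of each 'Match' example, false of each 'No match' one.
(diet=carnivore, class=mammal, legs=1, skin=feathers): No match (diet is carnivore, class is mammal).
(diet=herbivore, class=fish, legs=3, skin=smooth): No match (diet is herbivore, class is fish).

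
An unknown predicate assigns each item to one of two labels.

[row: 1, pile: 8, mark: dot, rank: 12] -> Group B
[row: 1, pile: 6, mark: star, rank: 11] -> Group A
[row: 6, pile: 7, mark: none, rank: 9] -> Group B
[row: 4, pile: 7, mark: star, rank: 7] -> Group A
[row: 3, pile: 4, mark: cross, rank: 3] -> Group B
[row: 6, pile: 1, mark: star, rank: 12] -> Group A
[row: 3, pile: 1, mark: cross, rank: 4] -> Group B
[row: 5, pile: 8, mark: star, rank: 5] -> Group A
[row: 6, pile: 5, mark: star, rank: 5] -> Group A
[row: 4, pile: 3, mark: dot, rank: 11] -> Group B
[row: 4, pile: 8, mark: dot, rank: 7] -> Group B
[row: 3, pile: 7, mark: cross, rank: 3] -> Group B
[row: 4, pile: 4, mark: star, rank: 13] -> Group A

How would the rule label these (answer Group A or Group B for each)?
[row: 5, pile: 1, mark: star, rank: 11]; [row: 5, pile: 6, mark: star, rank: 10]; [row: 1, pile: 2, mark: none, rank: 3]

Group A, Group A, Group B

A rule that fits every label: mark is star — true of each 'Group A' example, false of each 'Group B' one.
[row: 5, pile: 1, mark: star, rank: 11]: mark is star, matches → Group A.
[row: 5, pile: 6, mark: star, rank: 10]: mark is star, matches → Group A.
[row: 1, pile: 2, mark: none, rank: 3]: mark is none, fails the rule → Group B.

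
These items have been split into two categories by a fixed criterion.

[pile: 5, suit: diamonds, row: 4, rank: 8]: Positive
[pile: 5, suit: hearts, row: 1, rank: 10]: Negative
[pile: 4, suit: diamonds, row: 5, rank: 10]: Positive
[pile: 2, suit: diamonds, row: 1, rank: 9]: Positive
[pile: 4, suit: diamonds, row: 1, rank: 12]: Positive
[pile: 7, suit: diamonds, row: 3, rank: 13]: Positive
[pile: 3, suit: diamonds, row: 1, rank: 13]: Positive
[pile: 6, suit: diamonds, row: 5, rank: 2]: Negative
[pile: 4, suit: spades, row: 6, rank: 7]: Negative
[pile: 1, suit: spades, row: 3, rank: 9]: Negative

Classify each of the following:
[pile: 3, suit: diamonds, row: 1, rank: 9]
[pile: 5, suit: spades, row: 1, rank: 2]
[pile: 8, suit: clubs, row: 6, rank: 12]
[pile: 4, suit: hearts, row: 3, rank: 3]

The pattern is that an item is 'Positive' exactly when: suit is diamonds AND rank ≥ 7.
[pile: 3, suit: diamonds, row: 1, rank: 9]: suit is diamonds, rank = 9, matches → Positive.
[pile: 5, suit: spades, row: 1, rank: 2]: suit is spades, rank = 2, fails this test → Negative.
[pile: 8, suit: clubs, row: 6, rank: 12]: suit is clubs, rank = 12, fails this test → Negative.
[pile: 4, suit: hearts, row: 3, rank: 3]: suit is hearts, rank = 3, fails this test → Negative.

Positive, Negative, Negative, Negative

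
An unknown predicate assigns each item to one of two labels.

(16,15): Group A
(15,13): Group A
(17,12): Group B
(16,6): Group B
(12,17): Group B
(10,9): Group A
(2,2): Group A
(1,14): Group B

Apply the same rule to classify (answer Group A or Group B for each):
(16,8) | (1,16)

All 'Group A' examples share one property — |first − second| ≤ 2 — and every 'Group B' example lacks it.
(16,8): |16−8| = 8, doesn't qualify → Group B.
(1,16): |1−16| = 15, doesn't qualify → Group B.

Group B, Group B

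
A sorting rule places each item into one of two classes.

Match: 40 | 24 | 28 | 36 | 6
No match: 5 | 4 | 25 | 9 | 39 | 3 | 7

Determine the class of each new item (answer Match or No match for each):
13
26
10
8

The simplest hypothesis consistent with all the labels is: even AND at least 5.

No match, Match, Match, Match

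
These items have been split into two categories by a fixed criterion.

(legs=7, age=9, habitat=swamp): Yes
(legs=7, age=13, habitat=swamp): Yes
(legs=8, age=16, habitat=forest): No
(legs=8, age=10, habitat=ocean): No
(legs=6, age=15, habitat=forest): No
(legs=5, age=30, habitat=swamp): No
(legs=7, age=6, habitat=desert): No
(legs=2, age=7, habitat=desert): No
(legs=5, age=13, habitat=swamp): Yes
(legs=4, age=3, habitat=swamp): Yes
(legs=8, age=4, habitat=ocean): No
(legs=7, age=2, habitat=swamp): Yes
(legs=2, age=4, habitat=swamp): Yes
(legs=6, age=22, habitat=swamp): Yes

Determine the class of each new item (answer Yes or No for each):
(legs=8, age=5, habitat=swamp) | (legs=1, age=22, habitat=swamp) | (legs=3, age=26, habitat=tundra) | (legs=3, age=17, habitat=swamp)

The common property of the 'Yes' items is: habitat is swamp AND age ≤ 22. No 'No' item has it.
(legs=8, age=5, habitat=swamp): habitat is swamp, age = 5 — qualifies, so Yes.
(legs=1, age=22, habitat=swamp): habitat is swamp, age = 22 — qualifies, so Yes.
(legs=3, age=26, habitat=tundra): habitat is tundra, age = 26 — doesn't match, so No.
(legs=3, age=17, habitat=swamp): habitat is swamp, age = 17 — qualifies, so Yes.

Yes, Yes, No, Yes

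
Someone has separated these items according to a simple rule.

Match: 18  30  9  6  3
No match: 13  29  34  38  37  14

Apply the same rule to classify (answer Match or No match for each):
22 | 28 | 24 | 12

No match, No match, Match, Match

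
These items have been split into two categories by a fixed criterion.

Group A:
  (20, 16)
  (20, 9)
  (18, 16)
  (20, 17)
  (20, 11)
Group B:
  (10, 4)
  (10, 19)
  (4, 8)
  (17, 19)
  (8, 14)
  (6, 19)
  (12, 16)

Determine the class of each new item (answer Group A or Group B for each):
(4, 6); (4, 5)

Group B, Group B

The rule appears to be: first ≥ 18.
(4, 6): first 4, lacks this property → Group B. (4, 5): first 4, lacks this property → Group B.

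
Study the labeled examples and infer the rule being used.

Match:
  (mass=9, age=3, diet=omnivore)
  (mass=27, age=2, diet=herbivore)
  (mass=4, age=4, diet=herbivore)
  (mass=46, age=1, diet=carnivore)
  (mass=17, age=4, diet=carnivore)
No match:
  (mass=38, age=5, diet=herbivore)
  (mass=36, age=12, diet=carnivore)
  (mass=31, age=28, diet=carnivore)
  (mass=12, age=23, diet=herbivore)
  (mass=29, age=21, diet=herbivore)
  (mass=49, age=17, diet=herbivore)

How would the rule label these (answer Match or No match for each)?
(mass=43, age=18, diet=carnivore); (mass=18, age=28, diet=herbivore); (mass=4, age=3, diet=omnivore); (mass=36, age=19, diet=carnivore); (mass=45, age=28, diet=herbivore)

No match, No match, Match, No match, No match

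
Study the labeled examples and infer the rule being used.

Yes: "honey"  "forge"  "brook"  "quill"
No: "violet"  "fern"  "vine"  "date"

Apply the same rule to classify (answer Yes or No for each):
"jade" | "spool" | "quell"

No, Yes, Yes

Rule: odd length. This holds for each 'Yes' example and fails for each 'No' one.
"jade": No (length 4).
"spool": Yes (length 5).
"quell": Yes (length 5).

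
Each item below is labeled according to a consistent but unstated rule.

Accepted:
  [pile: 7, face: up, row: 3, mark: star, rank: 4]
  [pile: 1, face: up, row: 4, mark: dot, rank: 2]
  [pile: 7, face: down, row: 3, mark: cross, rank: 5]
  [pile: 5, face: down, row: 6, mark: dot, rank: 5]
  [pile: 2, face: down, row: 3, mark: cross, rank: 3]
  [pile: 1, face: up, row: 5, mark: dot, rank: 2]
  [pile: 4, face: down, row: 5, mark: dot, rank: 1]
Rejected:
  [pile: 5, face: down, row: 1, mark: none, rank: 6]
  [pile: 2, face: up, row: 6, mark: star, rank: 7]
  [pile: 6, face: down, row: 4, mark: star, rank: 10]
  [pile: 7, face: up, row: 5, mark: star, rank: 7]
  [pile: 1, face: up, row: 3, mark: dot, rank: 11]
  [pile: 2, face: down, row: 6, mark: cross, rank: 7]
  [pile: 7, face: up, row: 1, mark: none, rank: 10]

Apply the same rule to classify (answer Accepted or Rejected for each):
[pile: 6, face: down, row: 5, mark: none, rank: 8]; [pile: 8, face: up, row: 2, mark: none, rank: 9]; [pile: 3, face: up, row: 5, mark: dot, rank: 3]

Rejected, Rejected, Accepted

A rule that fits every label: rank ≤ 5 — true of each 'Accepted' example, false of each 'Rejected' one.
[pile: 6, face: down, row: 5, mark: none, rank: 8] → rank = 8 → Rejected.
[pile: 8, face: up, row: 2, mark: none, rank: 9] → rank = 9 → Rejected.
[pile: 3, face: up, row: 5, mark: dot, rank: 3] → rank = 3 → Accepted.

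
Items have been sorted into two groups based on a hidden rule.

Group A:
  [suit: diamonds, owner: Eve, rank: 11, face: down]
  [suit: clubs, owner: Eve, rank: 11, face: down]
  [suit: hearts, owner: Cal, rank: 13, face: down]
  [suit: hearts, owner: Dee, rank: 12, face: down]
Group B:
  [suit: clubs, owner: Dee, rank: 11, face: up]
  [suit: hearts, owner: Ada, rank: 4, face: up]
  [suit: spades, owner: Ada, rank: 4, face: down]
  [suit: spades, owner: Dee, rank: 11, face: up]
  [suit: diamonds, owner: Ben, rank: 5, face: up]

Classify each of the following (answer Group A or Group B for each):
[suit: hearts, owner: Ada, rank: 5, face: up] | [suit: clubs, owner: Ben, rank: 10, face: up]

Group B, Group B

Rule: face is down AND rank ≥ 5. This holds for each 'Group A' example and fails for each 'Group B' one.
[suit: hearts, owner: Ada, rank: 5, face: up] → face is up, rank = 5 → Group B.
[suit: clubs, owner: Ben, rank: 10, face: up] → face is up, rank = 10 → Group B.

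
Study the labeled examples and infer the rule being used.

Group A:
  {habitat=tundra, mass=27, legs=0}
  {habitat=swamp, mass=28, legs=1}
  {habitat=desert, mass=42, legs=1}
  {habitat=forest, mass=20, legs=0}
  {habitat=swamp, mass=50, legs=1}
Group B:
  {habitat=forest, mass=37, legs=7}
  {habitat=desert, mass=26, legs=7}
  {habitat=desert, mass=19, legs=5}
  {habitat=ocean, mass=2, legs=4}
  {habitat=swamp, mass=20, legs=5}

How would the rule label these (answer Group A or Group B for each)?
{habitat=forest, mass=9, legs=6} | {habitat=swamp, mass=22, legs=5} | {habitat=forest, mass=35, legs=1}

Group B, Group B, Group A

The distinguishing property — legs ≤ 1 — holds for all the 'Group A' cases and none of the 'Group B' cases.
{habitat=forest, mass=9, legs=6}: legs = 6 — does not pass, so Group B.
{habitat=swamp, mass=22, legs=5}: legs = 5 — does not pass, so Group B.
{habitat=forest, mass=35, legs=1}: legs = 1 — passes, so Group A.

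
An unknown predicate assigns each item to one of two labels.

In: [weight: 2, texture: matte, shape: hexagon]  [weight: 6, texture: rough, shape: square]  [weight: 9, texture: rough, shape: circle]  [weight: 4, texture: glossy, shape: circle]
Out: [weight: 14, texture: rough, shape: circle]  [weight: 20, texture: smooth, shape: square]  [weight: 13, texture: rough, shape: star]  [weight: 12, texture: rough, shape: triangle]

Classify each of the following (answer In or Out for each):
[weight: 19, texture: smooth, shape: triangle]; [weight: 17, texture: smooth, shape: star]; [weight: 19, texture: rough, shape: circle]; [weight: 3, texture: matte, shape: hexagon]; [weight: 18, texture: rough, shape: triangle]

Out, Out, Out, In, Out

'In' ⟺ weight ≤ 9.
Out: [weight: 19, texture: smooth, shape: triangle], since weight = 19.
Out: [weight: 17, texture: smooth, shape: star], since weight = 17.
Out: [weight: 19, texture: rough, shape: circle], since weight = 19.
In: [weight: 3, texture: matte, shape: hexagon], since weight = 3.
Out: [weight: 18, texture: rough, shape: triangle], since weight = 18.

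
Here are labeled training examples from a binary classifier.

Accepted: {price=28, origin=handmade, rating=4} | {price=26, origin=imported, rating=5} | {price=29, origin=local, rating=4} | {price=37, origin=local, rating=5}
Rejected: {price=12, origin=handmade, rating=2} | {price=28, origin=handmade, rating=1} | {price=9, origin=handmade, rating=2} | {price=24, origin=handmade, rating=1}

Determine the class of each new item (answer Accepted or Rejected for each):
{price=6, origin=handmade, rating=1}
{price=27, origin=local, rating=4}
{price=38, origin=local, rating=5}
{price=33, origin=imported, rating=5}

Rejected, Accepted, Accepted, Accepted

A rule that fits every label: rating ≥ 4 — true of each 'Accepted' example, false of each 'Rejected' one.
{price=6, origin=handmade, rating=1}: rating = 1, fails the rule → Rejected.
{price=27, origin=local, rating=4}: rating = 4, checks out → Accepted.
{price=38, origin=local, rating=5}: rating = 5, checks out → Accepted.
{price=33, origin=imported, rating=5}: rating = 5, checks out → Accepted.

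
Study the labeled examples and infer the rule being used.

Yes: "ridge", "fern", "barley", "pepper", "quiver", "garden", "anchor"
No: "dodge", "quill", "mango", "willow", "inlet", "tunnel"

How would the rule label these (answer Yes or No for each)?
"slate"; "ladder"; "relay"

The classifier is using: contains 'r'.

No, Yes, Yes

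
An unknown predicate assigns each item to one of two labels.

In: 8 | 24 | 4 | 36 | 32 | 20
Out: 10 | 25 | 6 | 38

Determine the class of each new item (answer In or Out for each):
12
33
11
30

The pattern is that an item is 'In' exactly when: multiple of 4.

In, Out, Out, Out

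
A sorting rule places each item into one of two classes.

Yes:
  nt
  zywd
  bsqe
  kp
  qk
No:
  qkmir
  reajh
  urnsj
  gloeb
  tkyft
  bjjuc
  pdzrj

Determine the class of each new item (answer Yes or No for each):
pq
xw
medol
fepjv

Yes, Yes, No, No

The classifier is using: even length.
Yes: pq, since length 2. Yes: xw, since length 2. No: medol, since length 5. No: fepjv, since length 5.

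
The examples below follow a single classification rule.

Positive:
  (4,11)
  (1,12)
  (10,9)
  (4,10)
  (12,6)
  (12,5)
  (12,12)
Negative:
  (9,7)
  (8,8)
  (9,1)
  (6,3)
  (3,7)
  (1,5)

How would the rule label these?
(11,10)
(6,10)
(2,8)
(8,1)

Positive, Positive, Negative, Negative

'Positive' ⟺ max ≥ 10.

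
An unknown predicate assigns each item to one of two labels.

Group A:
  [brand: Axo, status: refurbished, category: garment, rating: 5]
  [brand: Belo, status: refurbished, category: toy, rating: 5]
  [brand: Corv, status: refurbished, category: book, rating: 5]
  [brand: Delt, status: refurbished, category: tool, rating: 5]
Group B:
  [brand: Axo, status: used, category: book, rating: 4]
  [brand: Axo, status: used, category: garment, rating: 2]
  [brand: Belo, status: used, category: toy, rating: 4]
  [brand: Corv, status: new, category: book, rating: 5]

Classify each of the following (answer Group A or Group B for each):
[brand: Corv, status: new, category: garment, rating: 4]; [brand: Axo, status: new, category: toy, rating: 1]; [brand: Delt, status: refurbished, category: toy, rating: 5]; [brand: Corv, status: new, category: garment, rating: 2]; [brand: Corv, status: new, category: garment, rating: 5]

All 'Group A' examples share one property — status is refurbished — and every 'Group B' example lacks it.

Group B, Group B, Group A, Group B, Group B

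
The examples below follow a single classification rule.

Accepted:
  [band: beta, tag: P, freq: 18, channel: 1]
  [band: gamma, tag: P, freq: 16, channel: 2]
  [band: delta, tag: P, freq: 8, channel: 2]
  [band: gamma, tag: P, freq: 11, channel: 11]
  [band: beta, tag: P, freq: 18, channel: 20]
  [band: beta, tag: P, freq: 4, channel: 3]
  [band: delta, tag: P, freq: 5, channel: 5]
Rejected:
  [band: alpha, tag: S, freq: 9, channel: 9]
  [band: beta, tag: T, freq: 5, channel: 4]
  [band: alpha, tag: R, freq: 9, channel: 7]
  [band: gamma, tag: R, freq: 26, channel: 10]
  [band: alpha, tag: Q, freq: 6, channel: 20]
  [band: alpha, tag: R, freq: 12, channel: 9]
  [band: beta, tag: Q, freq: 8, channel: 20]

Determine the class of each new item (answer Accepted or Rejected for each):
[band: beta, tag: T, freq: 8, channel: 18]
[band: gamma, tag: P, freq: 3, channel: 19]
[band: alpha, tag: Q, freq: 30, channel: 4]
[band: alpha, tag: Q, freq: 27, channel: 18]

Rejected, Accepted, Rejected, Rejected

The common property of the 'Accepted' items is: tag is P. No 'Rejected' item has it.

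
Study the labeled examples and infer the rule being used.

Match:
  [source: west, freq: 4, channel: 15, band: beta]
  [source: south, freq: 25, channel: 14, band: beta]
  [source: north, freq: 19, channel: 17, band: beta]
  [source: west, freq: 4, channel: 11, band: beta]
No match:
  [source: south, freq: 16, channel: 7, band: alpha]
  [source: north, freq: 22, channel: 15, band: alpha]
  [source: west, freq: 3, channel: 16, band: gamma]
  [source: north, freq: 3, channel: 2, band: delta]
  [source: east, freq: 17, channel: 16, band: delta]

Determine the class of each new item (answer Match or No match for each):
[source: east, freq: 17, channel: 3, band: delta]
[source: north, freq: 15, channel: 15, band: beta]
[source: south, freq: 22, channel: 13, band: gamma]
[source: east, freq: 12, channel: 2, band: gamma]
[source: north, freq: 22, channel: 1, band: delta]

No match, Match, No match, No match, No match

A rule that fits every label: band is beta — true of each 'Match' example, false of each 'No match' one.
[source: east, freq: 17, channel: 3, band: delta]: band is delta, does not pass → No match. [source: north, freq: 15, channel: 15, band: beta]: band is beta, has this property → Match. [source: south, freq: 22, channel: 13, band: gamma]: band is gamma, does not pass → No match. [source: east, freq: 12, channel: 2, band: gamma]: band is gamma, does not pass → No match. [source: north, freq: 22, channel: 1, band: delta]: band is delta, does not pass → No match.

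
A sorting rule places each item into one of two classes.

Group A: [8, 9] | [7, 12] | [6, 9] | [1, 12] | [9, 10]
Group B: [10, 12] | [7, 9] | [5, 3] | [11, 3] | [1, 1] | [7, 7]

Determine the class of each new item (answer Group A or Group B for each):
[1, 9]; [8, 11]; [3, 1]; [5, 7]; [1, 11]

Group B, Group A, Group B, Group B, Group B

Checking candidate rules against both groups, what survives is: sum is odd.
[1, 9] → 1+9 = 10 → Group B. [8, 11] → 8+11 = 19 → Group A. [3, 1] → 3+1 = 4 → Group B. [5, 7] → 5+7 = 12 → Group B. [1, 11] → 1+11 = 12 → Group B.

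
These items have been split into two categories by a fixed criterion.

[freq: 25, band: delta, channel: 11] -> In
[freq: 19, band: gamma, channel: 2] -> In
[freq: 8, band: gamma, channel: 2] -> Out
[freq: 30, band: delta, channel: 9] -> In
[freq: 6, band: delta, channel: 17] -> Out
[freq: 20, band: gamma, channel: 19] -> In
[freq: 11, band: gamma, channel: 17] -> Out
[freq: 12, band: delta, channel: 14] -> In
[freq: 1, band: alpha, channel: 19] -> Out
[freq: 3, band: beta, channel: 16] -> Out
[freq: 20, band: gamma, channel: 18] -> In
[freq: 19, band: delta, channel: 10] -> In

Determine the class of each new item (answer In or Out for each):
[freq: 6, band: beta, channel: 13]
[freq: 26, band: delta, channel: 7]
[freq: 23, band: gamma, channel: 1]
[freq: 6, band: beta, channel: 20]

Out, In, In, Out

One predicate separates the groups cleanly: freq ≥ 12.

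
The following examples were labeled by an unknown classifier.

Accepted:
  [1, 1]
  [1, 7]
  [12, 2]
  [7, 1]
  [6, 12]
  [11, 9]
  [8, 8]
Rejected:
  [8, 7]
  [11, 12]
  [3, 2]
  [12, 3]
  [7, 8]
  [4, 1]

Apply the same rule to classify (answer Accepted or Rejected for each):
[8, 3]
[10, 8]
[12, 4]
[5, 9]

Rejected, Accepted, Accepted, Accepted

The rule appears to be: sum is even.
[8, 3]: 8+3 = 11, doesn't qualify → Rejected. [10, 8]: 10+8 = 18, meets the rule → Accepted. [12, 4]: 12+4 = 16, meets the rule → Accepted. [5, 9]: 5+9 = 14, meets the rule → Accepted.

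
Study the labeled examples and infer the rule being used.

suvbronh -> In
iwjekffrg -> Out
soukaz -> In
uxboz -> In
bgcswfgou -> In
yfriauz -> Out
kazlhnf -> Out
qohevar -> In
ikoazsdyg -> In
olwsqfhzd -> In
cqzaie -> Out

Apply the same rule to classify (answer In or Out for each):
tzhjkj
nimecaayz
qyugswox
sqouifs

Out, Out, In, In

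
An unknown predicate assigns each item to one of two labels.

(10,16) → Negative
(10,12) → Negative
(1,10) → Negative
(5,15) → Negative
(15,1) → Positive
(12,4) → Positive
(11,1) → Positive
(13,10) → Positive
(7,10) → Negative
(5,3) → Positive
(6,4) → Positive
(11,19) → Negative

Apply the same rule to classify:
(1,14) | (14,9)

One predicate separates the groups cleanly: first > second.
(1,14): 1 < 14, does not satisfy this → Negative.
(14,9): 14 > 9, qualifies → Positive.

Negative, Positive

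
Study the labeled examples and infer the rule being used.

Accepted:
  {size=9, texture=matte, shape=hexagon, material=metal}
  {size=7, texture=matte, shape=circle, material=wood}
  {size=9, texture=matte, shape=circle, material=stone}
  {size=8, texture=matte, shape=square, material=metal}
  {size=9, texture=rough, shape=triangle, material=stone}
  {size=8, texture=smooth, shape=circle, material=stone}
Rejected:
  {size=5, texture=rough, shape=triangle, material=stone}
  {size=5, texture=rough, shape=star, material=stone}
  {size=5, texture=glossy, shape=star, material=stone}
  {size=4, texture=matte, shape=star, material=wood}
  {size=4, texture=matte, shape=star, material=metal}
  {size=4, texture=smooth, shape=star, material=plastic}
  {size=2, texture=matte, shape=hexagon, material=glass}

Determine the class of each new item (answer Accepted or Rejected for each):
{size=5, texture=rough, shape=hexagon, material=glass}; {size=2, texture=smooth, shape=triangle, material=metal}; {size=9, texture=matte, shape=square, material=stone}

A rule that fits every label: size ≥ 7 — true of each 'Accepted' example, false of each 'Rejected' one.
{size=5, texture=rough, shape=hexagon, material=glass} — size = 5, hence Rejected. {size=2, texture=smooth, shape=triangle, material=metal} — size = 2, hence Rejected. {size=9, texture=matte, shape=square, material=stone} — size = 9, hence Accepted.

Rejected, Rejected, Accepted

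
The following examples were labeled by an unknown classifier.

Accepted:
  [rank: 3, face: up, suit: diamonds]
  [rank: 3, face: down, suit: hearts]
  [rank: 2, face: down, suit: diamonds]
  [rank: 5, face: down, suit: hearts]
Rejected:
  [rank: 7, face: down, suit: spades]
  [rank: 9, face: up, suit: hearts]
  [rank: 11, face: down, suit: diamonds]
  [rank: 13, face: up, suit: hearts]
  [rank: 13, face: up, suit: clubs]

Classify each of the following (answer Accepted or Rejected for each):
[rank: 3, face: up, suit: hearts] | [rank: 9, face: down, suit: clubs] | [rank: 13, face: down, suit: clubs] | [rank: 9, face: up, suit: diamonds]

Every 'Accepted' example satisfies: rank ≤ 5. None of the 'Rejected' examples do.
[rank: 3, face: up, suit: hearts] → rank = 3 → Accepted.
[rank: 9, face: down, suit: clubs] → rank = 9 → Rejected.
[rank: 13, face: down, suit: clubs] → rank = 13 → Rejected.
[rank: 9, face: up, suit: diamonds] → rank = 9 → Rejected.

Accepted, Rejected, Rejected, Rejected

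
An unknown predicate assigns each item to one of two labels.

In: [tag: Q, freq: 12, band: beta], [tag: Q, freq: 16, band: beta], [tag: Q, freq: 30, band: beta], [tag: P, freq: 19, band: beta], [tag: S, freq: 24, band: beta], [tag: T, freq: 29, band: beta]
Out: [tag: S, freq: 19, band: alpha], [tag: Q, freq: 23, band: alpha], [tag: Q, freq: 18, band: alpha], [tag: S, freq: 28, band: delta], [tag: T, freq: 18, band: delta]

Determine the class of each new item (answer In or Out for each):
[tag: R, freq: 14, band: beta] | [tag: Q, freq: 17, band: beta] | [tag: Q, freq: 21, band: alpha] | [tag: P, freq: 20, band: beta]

In, In, Out, In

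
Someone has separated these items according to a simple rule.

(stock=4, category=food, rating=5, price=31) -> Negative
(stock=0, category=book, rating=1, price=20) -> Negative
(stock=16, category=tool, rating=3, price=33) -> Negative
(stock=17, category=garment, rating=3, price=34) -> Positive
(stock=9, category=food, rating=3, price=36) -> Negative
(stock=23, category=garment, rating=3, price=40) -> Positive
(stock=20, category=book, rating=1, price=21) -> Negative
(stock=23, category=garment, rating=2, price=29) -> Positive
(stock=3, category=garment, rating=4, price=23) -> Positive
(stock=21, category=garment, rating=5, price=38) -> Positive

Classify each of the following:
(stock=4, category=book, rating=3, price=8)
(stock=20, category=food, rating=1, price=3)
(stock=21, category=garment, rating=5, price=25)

Negative, Negative, Positive

Every 'Positive' example satisfies: category is garment. None of the 'Negative' examples do.
(stock=4, category=book, rating=3, price=8) — category is book, hence Negative. (stock=20, category=food, rating=1, price=3) — category is food, hence Negative. (stock=21, category=garment, rating=5, price=25) — category is garment, hence Positive.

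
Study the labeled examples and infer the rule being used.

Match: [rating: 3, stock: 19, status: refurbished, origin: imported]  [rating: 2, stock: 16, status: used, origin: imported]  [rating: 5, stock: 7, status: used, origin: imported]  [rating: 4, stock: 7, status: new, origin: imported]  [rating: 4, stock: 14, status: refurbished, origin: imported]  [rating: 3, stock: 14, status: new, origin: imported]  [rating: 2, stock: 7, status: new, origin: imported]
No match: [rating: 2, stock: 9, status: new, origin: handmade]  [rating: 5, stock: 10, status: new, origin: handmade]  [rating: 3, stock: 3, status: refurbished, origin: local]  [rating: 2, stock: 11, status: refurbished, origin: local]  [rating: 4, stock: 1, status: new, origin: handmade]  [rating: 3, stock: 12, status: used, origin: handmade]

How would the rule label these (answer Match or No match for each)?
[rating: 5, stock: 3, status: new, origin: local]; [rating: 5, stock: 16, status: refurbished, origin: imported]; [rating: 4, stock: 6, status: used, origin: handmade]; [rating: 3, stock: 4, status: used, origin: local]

No match, Match, No match, No match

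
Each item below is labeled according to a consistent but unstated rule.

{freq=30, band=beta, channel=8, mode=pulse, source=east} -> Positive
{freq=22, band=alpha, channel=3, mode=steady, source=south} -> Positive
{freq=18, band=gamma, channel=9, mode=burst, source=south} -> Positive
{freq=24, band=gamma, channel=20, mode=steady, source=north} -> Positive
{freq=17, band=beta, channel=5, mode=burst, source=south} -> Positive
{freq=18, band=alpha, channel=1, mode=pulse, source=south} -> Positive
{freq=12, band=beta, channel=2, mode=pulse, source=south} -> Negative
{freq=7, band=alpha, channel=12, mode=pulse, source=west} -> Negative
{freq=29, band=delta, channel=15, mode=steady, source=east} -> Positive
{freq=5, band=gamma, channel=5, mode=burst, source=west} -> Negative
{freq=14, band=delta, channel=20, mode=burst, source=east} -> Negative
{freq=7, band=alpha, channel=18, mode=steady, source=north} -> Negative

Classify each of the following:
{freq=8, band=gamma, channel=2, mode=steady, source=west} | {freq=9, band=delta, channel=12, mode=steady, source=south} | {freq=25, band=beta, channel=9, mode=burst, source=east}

The rule appears to be: freq ≥ 17.

Negative, Negative, Positive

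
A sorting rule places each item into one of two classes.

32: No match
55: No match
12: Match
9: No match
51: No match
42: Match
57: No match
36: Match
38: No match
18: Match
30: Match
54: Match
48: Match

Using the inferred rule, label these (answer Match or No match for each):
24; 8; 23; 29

Match, No match, No match, No match

Comparing the two groups points to one rule — multiple of 6.
24: Match (24 = 6·4). 8: No match (8 = 6·1 + 2). 23: No match (23 = 6·3 + 5). 29: No match (29 = 6·4 + 5).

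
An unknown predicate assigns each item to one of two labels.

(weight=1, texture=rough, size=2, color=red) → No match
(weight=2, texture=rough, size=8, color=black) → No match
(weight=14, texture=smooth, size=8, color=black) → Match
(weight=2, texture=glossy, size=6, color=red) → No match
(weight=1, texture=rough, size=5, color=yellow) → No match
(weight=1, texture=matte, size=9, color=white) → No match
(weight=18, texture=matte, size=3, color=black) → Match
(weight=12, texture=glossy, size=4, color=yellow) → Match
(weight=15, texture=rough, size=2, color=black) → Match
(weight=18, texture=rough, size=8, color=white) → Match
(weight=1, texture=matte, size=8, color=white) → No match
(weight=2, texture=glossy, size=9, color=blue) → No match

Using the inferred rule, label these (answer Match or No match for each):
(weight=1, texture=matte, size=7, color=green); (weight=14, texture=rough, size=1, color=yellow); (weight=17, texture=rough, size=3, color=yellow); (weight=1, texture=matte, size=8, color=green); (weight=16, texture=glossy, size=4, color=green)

No match, Match, Match, No match, Match

Every 'Match' example satisfies: weight ≥ 12. None of the 'No match' examples do.
(weight=1, texture=matte, size=7, color=green) → weight = 1 → No match.
(weight=14, texture=rough, size=1, color=yellow) → weight = 14 → Match.
(weight=17, texture=rough, size=3, color=yellow) → weight = 17 → Match.
(weight=1, texture=matte, size=8, color=green) → weight = 1 → No match.
(weight=16, texture=glossy, size=4, color=green) → weight = 16 → Match.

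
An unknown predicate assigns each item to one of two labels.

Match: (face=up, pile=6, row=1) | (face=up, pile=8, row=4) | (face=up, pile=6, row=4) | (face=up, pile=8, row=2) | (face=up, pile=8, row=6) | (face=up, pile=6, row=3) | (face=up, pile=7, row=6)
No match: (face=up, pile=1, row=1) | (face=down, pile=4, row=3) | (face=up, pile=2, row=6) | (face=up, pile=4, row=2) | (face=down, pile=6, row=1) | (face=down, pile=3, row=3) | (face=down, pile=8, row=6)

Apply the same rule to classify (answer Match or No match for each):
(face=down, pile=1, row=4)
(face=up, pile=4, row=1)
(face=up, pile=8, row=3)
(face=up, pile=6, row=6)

One predicate separates the groups cleanly: face is up AND pile ≥ 6.
No match: (face=down, pile=1, row=4), since face is down, pile = 1. No match: (face=up, pile=4, row=1), since face is up, pile = 4. Match: (face=up, pile=8, row=3), since face is up, pile = 8. Match: (face=up, pile=6, row=6), since face is up, pile = 6.

No match, No match, Match, Match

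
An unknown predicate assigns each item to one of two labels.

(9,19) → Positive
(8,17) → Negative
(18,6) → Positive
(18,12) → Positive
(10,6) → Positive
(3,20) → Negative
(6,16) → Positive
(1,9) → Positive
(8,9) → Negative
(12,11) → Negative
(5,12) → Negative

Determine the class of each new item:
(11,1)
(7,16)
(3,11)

Every 'Positive' example satisfies: sum is even. None of the 'Negative' examples do.
Positive: (11,1), since 11+1 = 12.
Negative: (7,16), since 7+16 = 23.
Positive: (3,11), since 3+11 = 14.

Positive, Negative, Positive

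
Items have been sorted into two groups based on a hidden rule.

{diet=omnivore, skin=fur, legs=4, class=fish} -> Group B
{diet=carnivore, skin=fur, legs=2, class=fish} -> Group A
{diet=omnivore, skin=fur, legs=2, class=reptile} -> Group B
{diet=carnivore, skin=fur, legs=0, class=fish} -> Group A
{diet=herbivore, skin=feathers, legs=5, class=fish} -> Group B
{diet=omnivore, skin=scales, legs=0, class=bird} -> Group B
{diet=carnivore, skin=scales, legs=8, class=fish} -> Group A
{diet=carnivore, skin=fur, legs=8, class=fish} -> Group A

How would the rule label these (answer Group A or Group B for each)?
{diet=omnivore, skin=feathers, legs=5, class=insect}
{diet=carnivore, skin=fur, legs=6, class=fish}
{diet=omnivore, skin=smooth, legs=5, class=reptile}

Group B, Group A, Group B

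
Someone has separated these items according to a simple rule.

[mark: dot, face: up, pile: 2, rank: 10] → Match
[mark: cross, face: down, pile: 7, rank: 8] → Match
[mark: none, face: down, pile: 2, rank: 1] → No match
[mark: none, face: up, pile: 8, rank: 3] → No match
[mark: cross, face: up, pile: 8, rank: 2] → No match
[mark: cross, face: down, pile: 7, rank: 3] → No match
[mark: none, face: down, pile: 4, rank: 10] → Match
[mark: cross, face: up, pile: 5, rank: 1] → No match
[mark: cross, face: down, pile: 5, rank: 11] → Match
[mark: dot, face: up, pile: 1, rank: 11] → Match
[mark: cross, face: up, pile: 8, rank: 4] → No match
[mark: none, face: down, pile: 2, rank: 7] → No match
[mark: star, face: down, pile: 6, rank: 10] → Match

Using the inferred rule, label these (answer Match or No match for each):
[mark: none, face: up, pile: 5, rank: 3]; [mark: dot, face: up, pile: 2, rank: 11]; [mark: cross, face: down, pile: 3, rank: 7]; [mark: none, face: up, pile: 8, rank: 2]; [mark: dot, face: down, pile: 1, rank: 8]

'Match' ⟺ rank ≥ 8.
[mark: none, face: up, pile: 5, rank: 3] — rank = 3, hence No match.
[mark: dot, face: up, pile: 2, rank: 11] — rank = 11, hence Match.
[mark: cross, face: down, pile: 3, rank: 7] — rank = 7, hence No match.
[mark: none, face: up, pile: 8, rank: 2] — rank = 2, hence No match.
[mark: dot, face: down, pile: 1, rank: 8] — rank = 8, hence Match.

No match, Match, No match, No match, Match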